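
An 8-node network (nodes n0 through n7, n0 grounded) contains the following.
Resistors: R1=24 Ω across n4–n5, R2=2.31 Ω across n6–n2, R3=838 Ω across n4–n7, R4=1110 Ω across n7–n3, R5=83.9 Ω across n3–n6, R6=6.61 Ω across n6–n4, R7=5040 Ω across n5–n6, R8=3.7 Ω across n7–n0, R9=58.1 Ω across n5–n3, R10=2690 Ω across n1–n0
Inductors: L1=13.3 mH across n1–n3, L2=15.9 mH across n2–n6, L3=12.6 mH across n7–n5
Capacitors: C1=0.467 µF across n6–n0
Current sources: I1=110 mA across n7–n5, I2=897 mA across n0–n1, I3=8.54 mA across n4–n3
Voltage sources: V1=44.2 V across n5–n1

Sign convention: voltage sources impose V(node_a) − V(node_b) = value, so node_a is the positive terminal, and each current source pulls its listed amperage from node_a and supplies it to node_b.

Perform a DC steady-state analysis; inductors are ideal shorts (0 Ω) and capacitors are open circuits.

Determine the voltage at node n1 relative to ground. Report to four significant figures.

-40.82 V

MNA unknowns: 7 node voltages V₁..V_7 plus 4 source currents (L1, L2, L3, V1)
R1: Y=0.04167 on G[4,5]
L1: row V1−V3=0, i_L1 at 1,3
L2: row V2−V6=0, i_L2 at 2,6
R2: Y=0.4329 on G[6,2]
R3: Y=0.001193 on G[4,7]
L3: row V7−V5=0, i_L3 at 7,5
R4: Y=0.0009009 on G[7,3]
R5: Y=0.01192 on G[3,6]
R6: Y=0.1513 on G[6,4]
C1: Y=0.000 on G[6,0]
I1: z[7]−=0.11, z[5]+=0.11
I2: z[0]−=0.897, z[1]+=0.897
R7: Y=0.0001984 on G[5,6]
R8: Y=0.2703 on G[7,0]
R9: Y=0.01721 on G[5,3]
R10: Y=0.0003717 on G[1,0]
I3: z[4]−=0.00854, z[3]+=0.00854
V1: row V5−V1=44.2, i_V1 at 5,1
solve → V1=-40.82, V2=-8.346, V3=-40.82, V4=-5.802, V5=3.375, V6=-8.346, V7=3.375
aux → i_L1=-1.196, i_L2=0.000, i_L3=-1.073, i_V1=-2.108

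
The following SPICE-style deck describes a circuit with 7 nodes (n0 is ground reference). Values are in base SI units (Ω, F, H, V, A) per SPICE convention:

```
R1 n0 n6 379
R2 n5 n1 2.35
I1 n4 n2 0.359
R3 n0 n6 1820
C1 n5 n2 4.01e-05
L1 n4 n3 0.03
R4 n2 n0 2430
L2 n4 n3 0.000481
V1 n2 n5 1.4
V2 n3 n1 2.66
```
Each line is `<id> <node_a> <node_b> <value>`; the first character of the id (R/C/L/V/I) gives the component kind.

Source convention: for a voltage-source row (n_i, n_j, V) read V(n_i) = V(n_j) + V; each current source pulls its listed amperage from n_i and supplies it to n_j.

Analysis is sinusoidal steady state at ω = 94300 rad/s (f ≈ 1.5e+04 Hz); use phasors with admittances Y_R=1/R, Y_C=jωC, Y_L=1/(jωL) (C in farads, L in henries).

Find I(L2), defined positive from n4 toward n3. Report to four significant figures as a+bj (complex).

-0.3533+0.000j A

Apply KCL at each of the 6 non-ground nodes and solve the resulting linear system.
Node n1: branches {R2, V2} → V_1 = -2.244+0.000j
Node n2: branches {I1, C1, R4, V1} → V_2 = 0.000+0.000j
Node n3: branches {L1, L2, V2} → V_3 = 0.4164+0.000j
Node n4: branches {I1, L1, L2} → V_4 = 0.4164-16.03j
Node n5: branches {R2, C1, V1} → V_5 = -1.400+0.000j
Node n6: branches {R1, R3} → V_6 = 0.000+0.000j
Source currents: i(V1)=0.3590-5.294j, i(V2)=-0.3590+0.000j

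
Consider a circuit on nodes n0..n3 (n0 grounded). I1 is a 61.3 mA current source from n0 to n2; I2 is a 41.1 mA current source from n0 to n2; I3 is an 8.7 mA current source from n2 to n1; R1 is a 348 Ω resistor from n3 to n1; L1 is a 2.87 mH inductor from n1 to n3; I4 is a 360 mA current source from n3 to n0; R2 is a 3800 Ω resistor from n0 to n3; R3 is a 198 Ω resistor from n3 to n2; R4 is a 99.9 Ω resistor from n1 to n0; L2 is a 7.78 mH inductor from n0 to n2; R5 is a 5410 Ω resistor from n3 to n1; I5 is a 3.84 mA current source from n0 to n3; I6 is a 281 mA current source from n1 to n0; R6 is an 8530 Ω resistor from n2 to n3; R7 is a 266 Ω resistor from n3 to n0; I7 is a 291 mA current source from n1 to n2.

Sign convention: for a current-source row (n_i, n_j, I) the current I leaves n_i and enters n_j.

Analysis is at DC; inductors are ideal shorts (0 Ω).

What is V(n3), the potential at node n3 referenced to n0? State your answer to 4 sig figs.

-47.89 V

Apply KCL at each of the 3 non-ground nodes and solve the resulting linear system.
Node n1: branches {I3, R1, L1, R4, R5, I6, I7} → V_1 = -47.89
Node n2: branches {I1, I2, I3, R3, L2, R6, I7} → V_2 = 0.000
Node n3: branches {R1, L1, I4, R2, R3, R5, I5, R6, R7} → V_3 = -47.89
Source currents: i(L1)=-0.08394, i(L2)=-0.1372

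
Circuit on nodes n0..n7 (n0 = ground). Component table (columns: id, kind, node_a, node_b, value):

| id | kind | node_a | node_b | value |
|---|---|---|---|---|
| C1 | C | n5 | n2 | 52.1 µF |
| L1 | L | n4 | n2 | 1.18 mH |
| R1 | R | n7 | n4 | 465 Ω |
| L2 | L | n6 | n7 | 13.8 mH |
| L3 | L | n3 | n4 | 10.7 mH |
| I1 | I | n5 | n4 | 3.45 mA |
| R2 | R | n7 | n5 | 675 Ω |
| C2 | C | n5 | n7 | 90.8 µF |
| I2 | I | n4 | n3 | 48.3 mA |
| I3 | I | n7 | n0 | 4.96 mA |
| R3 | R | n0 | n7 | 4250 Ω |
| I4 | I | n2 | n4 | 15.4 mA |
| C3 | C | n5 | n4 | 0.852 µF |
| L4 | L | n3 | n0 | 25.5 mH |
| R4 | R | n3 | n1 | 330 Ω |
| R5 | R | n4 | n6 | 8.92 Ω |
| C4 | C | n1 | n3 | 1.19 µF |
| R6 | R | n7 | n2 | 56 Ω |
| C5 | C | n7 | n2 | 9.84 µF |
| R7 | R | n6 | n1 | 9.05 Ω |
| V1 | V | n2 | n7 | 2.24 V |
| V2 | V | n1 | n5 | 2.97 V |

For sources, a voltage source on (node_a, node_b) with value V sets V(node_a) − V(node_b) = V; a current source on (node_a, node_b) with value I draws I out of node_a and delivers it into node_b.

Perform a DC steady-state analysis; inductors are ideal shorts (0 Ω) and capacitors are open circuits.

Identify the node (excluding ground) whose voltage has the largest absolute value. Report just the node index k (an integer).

5

Apply KCL at each of the 7 non-ground nodes and solve the resulting linear system.
Node n1: branches {R4, C4, R7, V2} → V_1 = -2.173
Node n2: branches {C1, L1, I4, R6, C5, V1} → V_2 = 0.000
Node n3: branches {L3, I2, L4, R4, C4} → V_3 = 0.000
Node n4: branches {L1, R1, L3, I1, I2, I4, C3, R5} → V_4 = 0.000
Node n5: branches {C1, I1, R2, C2, C3, V2} → V_5 = -5.143
Node n6: branches {L2, R5, R7} → V_6 = -2.240
Node n7: branches {R1, L2, R2, C2, I3, R3, R6, C5, V1} → V_7 = -2.240
Source currents: i(L1)=-0.2392, i(L2)=0.2586, i(L3)=0.04615, i(L4)=-0.004433, i(V1)=-0.2946, i(V2)=-0.0008503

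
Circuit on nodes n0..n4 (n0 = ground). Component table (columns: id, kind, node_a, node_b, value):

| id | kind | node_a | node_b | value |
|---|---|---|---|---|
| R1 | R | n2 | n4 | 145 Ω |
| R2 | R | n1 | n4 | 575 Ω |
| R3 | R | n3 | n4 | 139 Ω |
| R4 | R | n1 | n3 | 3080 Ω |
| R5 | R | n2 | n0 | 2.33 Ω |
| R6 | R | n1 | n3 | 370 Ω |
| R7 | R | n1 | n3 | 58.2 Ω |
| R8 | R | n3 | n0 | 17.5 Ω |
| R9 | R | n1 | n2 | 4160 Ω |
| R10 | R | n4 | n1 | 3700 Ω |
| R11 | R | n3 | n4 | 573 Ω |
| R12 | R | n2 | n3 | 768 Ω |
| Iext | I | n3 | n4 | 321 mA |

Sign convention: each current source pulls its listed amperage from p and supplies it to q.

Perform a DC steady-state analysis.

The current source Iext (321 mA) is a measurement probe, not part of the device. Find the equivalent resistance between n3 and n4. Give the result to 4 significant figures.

Apply KCL at each of the 4 non-ground nodes and solve the resulting linear system.
Node n1: branches {R2, R4, R6, R7, R9, R10} → V_1 = -0.2474
Node n2: branches {R1, R5, R9, R12} → V_2 = 0.2630
Node n3: branches {R3, R4, R6, R7, R8, R11, R12, Iext} → V_3 = -1.976
Node n4: branches {R1, R2, R3, R10, R11, Iext} → V_4 = 17.07

R_eq = 59.34 Ω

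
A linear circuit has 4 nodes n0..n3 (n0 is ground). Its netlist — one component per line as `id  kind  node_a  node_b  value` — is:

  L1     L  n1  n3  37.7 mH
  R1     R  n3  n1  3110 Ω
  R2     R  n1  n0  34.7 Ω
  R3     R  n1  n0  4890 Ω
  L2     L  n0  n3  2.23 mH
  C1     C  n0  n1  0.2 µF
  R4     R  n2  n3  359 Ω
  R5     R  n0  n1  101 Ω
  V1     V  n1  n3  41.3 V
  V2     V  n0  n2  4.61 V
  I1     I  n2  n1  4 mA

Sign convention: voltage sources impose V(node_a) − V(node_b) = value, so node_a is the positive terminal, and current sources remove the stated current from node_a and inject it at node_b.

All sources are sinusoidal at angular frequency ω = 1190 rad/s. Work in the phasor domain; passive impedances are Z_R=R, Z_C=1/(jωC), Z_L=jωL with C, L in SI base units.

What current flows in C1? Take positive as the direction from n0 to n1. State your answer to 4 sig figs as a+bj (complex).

Element admittances at ω=1190 rad/s:
  Y(L1) = 0.000-0.02229j S between n1,n3
  Y(R1) = 0.0003215+0.000j S between n3,n1
  Y(R2) = 0.02882+0.000j S between n1,n0
  Y(R3) = 0.0002045+0.000j S between n1,n0
  Y(L2) = 0.000-0.3768j S between n0,n3
  Y(C1) = 0.000+0.0002380j S between n0,n1
  Y(R4) = 0.002786+0.000j S between n2,n3
  Y(R5) = 0.009901+0.000j S between n0,n1
  V1: constraint V(n1)−V(n3) = 41.3
  V2: constraint V(n0)−V(n2) = 4.61
  I1: injects 0.004 A into n1 (from n2)
Assemble and solve the 5×5 MNA system:
  V(n1)=40.86-4.243j  V(n2)=-4.610+0.000j  V(n3)=-0.4438-4.243j
  i(V1)=-1.601+1.076j  i(V2)=-0.007605+0.01182j

-0.001010-0.009724j A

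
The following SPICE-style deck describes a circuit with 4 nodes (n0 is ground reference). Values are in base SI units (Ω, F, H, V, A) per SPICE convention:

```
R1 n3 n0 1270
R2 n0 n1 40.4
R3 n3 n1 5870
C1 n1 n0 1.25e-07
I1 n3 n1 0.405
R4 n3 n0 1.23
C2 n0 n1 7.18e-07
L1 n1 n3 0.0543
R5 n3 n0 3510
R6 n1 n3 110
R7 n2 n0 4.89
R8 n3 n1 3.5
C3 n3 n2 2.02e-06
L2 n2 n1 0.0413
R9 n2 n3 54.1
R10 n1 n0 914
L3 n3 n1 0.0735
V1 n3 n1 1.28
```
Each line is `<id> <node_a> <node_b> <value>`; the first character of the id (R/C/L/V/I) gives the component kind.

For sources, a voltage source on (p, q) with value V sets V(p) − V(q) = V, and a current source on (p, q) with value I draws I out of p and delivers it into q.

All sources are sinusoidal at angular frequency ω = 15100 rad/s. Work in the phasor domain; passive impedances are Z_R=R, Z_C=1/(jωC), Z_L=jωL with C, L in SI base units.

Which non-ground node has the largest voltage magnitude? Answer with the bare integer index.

Apply KCL at each of the 3 non-ground nodes and solve the resulting linear system.
Node n1: branches {R2, R3, C1, I1, C2, L1, R6, R8, L2, R10, L3, V1} → V_1 = -1.241+0.01514j
Node n2: branches {R7, C3, L2, R9} → V_2 = 0.003211+0.01508j
Node n3: branches {R1, R3, I1, R4, L1, R5, R6, R8, C3, R9, L3, V1} → V_3 = 0.03884+0.01514j
Source currents: i(V1)=-0.8148-0.01070j

1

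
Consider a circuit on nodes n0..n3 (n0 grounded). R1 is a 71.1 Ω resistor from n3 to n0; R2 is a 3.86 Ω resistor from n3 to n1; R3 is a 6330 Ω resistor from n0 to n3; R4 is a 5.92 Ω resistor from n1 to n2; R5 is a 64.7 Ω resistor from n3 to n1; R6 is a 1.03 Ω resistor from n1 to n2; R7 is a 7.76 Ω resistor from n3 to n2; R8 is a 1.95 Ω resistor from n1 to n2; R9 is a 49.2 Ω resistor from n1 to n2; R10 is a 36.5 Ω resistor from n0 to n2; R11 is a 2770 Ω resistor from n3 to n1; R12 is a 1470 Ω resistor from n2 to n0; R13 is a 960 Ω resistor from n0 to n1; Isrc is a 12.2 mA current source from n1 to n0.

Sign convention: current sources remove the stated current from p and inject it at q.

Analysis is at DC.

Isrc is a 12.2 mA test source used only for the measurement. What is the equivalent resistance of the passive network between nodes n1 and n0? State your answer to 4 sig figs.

Element admittances at DC:
  Y(R1) = 0.01406 S between n3,n0
  Y(R2) = 0.2591 S between n3,n1
  Y(R3) = 0.0001580 S between n0,n3
  Y(R4) = 0.1689 S between n1,n2
  Y(R5) = 0.01546 S between n3,n1
  Y(R6) = 0.9709 S between n1,n2
  Y(R7) = 0.1289 S between n3,n2
  Y(R8) = 0.5128 S between n1,n2
  Y(R9) = 0.02033 S between n1,n2
  Y(R10) = 0.02740 S between n0,n2
  Y(R11) = 0.0003610 S between n3,n1
  Y(R12) = 0.0006803 S between n2,n0
  Y(R13) = 0.001042 S between n0,n1
  Isrc: injects 0.0122 A into n0 (from n1)
Assemble and solve the 3×3 MNA system:
  V(n1)=-0.2886  V(n2)=-0.2834  V(n3)=-0.2772

R_eq = 23.66 Ω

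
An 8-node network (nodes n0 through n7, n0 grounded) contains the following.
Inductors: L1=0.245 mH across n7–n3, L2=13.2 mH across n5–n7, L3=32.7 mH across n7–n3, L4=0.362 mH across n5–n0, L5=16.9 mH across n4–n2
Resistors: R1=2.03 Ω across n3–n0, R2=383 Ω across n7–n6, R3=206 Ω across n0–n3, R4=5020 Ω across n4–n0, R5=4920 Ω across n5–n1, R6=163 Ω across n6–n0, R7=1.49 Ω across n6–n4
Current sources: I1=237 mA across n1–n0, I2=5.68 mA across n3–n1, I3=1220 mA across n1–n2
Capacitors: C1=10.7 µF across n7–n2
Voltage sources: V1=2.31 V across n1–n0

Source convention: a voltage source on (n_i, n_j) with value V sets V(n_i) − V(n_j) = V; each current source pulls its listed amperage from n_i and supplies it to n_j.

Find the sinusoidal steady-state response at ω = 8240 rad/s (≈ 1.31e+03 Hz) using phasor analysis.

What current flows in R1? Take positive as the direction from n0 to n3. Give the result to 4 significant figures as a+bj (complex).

-1.208-0.05387j A

MNA unknowns: 7 node voltages V₁..V_7 plus 1 source current (V1)
L1: Y=0.000-0.4953j on G[7,3]
R1: Y=0.4926+0.000j on G[3,0]
R2: Y=0.002611+0.000j on G[7,6]
L2: Y=0.000-0.009194j on G[5,7]
I1: z[1]−=0.237, z[0]+=0.237
L3: Y=0.000-0.003711j on G[7,3]
R3: Y=0.004854+0.000j on G[0,3]
R4: Y=0.0001992+0.000j on G[4,0]
R5: Y=0.0002033+0.000j on G[5,1]
R6: Y=0.006135+0.000j on G[6,0]
C1: Y=0.000+0.08817j on G[7,2]
R7: Y=0.6711+0.000j on G[6,4]
L4: Y=0.000-0.3352j on G[5,0]
I2: z[3]−=0.00568, z[1]+=0.00568
L5: Y=0.000-0.007181j on G[4,2]
I3: z[1]−=1.22, z[2]+=1.22
V1: row V1−V0=2.31, i_V1 at 1,0
solve → V1=2.310+0.000j, V2=2.955-11.80j, V3=2.452+0.1094j, V4=-4.553-5.355j, V5=0.06258+0.06979j, V6=-4.486-5.277j, V7=2.343+2.565j
aux → i_V1=-1.452+1.419e-05j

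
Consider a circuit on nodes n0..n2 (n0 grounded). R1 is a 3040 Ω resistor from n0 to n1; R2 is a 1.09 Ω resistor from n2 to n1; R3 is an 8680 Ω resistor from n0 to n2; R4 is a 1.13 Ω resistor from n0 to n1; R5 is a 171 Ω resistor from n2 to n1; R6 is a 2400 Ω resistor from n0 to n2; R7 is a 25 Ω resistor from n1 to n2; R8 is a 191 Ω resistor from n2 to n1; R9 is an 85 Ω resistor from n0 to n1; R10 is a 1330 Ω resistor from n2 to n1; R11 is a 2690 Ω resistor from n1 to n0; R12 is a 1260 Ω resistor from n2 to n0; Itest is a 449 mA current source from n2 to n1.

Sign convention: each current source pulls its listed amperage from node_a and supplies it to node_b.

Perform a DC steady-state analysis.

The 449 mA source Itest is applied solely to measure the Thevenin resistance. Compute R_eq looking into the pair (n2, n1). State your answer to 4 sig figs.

R_eq = 1.030 Ω

MNA unknowns: 2 node voltages V₁..V_2
R1: Y=0.0003289 on G[0,1]
R2: Y=0.9174 on G[2,1]
R3: Y=0.0001152 on G[0,2]
R4: Y=0.8850 on G[0,1]
R5: Y=0.005848 on G[2,1]
R6: Y=0.0004167 on G[0,2]
R7: Y=0.04000 on G[1,2]
R8: Y=0.005236 on G[2,1]
R9: Y=0.01176 on G[0,1]
R10: Y=0.0007519 on G[2,1]
R11: Y=0.0003717 on G[1,0]
R12: Y=0.0007937 on G[2,0]
Itest: z[2]−=0.449, z[1]+=0.449
solve → V1=0.0006823, V2=-0.4619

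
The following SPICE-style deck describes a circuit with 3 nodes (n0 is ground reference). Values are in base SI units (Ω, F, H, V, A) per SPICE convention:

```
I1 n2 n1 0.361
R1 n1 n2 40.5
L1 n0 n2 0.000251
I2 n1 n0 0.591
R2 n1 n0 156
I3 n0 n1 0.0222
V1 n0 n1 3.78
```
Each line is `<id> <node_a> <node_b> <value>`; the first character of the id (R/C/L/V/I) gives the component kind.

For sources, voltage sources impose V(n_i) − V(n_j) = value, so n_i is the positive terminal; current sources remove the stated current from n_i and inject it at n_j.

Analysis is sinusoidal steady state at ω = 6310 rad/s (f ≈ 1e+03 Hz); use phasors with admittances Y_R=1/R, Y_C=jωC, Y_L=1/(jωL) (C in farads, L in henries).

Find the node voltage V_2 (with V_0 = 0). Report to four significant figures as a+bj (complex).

MNA unknowns: 2 node voltages V₁..V_2 plus 1 source current (V1)
I1: z[2]−=0.361, z[1]+=0.361
R1: Y=0.02469+0.000j on G[1,2]
L1: Y=0.000-0.6314j on G[0,2]
I2: z[1]−=0.591, z[0]+=0.591
R2: Y=0.006410+0.000j on G[1,0]
I3: z[0]−=0.0222, z[1]+=0.0222
V1: row V0−V1=3.78, i_V1 at 0,1
solve → V1=-3.780+0.000j, V2=-0.02810-0.7185j
aux → i_V1=0.09093+0.01774j

-0.02810-0.7185j V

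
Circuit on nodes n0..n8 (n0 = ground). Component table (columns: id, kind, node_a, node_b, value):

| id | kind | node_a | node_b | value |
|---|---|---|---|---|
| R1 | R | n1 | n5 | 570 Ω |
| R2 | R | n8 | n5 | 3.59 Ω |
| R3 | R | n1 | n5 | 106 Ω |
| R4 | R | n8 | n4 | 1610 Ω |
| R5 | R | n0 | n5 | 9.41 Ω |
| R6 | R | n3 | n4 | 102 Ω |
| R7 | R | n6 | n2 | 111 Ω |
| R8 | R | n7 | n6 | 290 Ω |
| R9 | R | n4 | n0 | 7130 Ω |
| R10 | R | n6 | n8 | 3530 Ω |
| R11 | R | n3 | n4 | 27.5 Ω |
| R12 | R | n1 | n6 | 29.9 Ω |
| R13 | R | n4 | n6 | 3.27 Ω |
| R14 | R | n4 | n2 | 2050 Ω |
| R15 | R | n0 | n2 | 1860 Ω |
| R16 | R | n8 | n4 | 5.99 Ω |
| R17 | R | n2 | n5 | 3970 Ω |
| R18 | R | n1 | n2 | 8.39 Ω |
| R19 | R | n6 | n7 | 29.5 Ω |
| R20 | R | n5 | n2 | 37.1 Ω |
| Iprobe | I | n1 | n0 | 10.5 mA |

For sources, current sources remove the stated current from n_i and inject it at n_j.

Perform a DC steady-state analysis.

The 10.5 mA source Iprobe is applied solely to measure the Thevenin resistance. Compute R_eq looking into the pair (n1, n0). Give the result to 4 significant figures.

R_eq = 26.07 Ω

Element admittances at DC:
  Y(R1) = 0.001754 S between n1,n5
  Y(R2) = 0.2786 S between n8,n5
  Y(R3) = 0.009434 S between n1,n5
  Y(R4) = 0.0006211 S between n8,n4
  Y(R5) = 0.1063 S between n0,n5
  Y(R6) = 0.009804 S between n3,n4
  Y(R7) = 0.009009 S between n6,n2
  Y(R8) = 0.003448 S between n7,n6
  Y(R9) = 0.0001403 S between n4,n0
  Y(R10) = 0.0002833 S between n6,n8
  Y(R11) = 0.03636 S between n3,n4
  Y(R12) = 0.03344 S between n1,n6
  Y(R13) = 0.3058 S between n4,n6
  Y(R14) = 0.0004878 S between n4,n2
  Y(R15) = 0.0005376 S between n0,n2
  Y(R16) = 0.1669 S between n8,n4
  Y(R17) = 0.0002519 S between n2,n5
  Y(R18) = 0.1192 S between n1,n2
  Y(R19) = 0.03390 S between n6,n7
  Y(R20) = 0.02695 S between n5,n2
  Iprobe: injects 0.0105 A into n0 (from n1)
Assemble and solve the 8×8 MNA system:
  V(n1)=-0.2737  V(n2)=-0.2349  V(n3)=-0.1417  V(n4)=-0.1417  V(n5)=-0.09743  V(n6)=-0.1568  V(n7)=-0.1568  V(n8)=-0.1141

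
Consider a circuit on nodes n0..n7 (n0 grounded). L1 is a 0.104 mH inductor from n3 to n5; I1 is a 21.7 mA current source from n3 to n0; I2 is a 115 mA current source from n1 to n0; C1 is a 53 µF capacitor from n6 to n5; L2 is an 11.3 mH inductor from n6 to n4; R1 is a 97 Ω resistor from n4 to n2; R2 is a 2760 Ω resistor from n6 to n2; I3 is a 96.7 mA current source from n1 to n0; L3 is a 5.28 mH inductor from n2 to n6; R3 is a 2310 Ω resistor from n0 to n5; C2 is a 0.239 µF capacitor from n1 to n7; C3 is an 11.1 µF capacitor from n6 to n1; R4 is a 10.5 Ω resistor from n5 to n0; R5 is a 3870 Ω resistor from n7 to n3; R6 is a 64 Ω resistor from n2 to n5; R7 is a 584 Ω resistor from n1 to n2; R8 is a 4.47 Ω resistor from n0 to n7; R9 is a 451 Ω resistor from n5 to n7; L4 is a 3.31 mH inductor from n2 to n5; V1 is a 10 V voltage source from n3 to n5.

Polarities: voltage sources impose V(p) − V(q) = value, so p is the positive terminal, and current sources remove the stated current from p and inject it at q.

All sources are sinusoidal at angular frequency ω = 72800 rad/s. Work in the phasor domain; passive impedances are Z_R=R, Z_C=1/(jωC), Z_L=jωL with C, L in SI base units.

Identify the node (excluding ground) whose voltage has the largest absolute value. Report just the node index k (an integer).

MNA unknowns: 7 node voltages V₁..V_7 plus 1 source current (V1)
L1: Y=0.000-0.1321j on G[3,5]
I1: z[3]−=0.0217, z[0]+=0.0217
I2: z[1]−=0.115, z[0]+=0.115
C1: Y=0.000+3.858j on G[6,5]
L2: Y=0.000-0.001216j on G[6,4]
R1: Y=0.01031+0.000j on G[4,2]
R2: Y=0.0003623+0.000j on G[6,2]
I3: z[1]−=0.0967, z[0]+=0.0967
L3: Y=0.000-0.002602j on G[2,6]
R3: Y=0.0004329+0.000j on G[0,5]
C2: Y=0.000+0.01740j on G[1,7]
C3: Y=0.000+0.8081j on G[6,1]
R4: Y=0.09524+0.000j on G[5,0]
R5: Y=0.0002584+0.000j on G[7,3]
R6: Y=0.01562+0.000j on G[2,5]
R7: Y=0.001712+0.000j on G[1,2]
R8: Y=0.2237+0.000j on G[0,7]
R9: Y=0.002217+0.000j on G[5,7]
L4: Y=0.000-0.004150j on G[2,5]
V1: row V3−V5=10, i_V1 at 3,5
solve → V1=-2.205+0.6686j, V2=-2.256+0.4025j, V3=7.740+0.3732j, V4=-2.254+0.4021j, V5=-2.260+0.3732j, V6=-2.250+0.4244j, V7=-0.07702-0.1596j
aux → i_V1=-0.02372+1.321j

3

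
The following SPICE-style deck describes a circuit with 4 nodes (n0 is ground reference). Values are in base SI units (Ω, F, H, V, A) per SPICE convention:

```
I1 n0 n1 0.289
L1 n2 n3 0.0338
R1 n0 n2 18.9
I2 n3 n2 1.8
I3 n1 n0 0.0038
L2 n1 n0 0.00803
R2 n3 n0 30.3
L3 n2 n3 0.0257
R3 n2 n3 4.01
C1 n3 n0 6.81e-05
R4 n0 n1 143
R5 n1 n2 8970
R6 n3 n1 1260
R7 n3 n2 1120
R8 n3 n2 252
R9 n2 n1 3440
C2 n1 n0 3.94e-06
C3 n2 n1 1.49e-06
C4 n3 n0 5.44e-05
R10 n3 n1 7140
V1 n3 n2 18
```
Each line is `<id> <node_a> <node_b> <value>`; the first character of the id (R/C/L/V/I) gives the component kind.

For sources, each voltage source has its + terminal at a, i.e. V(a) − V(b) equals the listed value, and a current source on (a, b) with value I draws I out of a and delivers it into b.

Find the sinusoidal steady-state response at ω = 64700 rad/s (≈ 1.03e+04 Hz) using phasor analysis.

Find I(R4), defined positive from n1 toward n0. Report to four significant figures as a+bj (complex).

Apply KCL at each of the 3 non-ground nodes and solve the resulting linear system.
Node n1: branches {I1, I3, L2, R4, R5, R6, R9, C2, C3, R10} → V_1 = -4.901-0.9484j
Node n2: branches {L1, R1, I2, L3, R3, R5, R7, R8, R9, C3, V1} → V_2 = -17.84-0.1285j
Node n3: branches {L1, I2, R2, L3, R3, C1, R6, R7, R8, C4, R10, V1} → V_3 = 0.1587-0.1285j
Source currents: i(V1)=-7.405-1.235j

-0.03427-0.006632j A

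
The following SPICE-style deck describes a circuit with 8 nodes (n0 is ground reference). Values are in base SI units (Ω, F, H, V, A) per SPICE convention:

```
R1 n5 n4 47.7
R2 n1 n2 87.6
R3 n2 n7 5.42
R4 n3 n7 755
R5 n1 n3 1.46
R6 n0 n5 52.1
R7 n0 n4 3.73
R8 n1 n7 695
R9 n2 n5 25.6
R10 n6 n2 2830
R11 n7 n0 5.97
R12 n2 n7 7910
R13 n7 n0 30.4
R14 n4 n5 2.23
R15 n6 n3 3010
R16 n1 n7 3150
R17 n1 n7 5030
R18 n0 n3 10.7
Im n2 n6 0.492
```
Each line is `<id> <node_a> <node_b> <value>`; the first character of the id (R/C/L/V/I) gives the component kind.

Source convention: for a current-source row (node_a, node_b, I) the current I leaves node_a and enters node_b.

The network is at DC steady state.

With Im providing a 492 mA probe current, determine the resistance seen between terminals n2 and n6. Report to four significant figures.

Apply KCL at each of the 7 non-ground nodes and solve the resulting linear system.
Node n1: branches {R2, R5, R8, R16, R17} → V_1 = 1.961
Node n2: branches {R2, R3, R9, R10, R12, Im} → V_2 = -1.510
Node n3: branches {R4, R5, R15, R18} → V_3 = 2.026
Node n4: branches {R1, R7, R14} → V_4 = -0.1640
Node n5: branches {R1, R6, R9, R14} → V_5 = -0.2576
Node n6: branches {R10, R15, Im} → V_6 = 717.8
Node n7: branches {R3, R4, R8, R11, R12, R13, R16, R17} → V_7 = -0.7010

R_eq = 1462. Ω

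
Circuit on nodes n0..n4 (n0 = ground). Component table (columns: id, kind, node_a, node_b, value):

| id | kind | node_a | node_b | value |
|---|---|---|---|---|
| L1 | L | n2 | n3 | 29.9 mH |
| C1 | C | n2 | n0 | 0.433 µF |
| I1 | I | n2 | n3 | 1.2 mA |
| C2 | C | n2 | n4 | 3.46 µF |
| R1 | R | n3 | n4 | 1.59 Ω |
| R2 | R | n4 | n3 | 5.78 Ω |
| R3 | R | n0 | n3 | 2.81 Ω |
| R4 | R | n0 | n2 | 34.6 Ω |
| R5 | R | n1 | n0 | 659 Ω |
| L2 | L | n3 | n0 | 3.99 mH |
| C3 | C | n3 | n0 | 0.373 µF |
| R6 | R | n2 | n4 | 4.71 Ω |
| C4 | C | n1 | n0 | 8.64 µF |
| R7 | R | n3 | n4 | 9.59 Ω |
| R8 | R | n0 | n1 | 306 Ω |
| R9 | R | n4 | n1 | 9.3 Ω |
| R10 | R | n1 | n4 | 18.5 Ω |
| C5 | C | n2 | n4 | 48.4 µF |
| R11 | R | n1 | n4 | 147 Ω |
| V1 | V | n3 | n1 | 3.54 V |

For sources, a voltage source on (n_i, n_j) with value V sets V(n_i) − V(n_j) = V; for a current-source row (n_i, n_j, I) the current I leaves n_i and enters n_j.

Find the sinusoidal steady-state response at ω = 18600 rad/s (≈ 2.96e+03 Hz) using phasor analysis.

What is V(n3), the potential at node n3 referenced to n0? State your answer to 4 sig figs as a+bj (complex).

0.5967+1.227j V

Apply KCL at each of the 4 non-ground nodes and solve the resulting linear system.
Node n1: branches {R5, C4, R8, R9, R10, R11, V1} → V_1 = -2.943+1.227j
Node n2: branches {L1, C1, I1, C2, R4, R6, C5} → V_2 = 0.01622+1.179j
Node n3: branches {L1, I1, R1, R2, R3, L2, C3, R7, V1} → V_3 = 0.5967+1.227j
Node n4: branches {C2, R1, R2, R6, R7, R9, R10, C5, R11} → V_4 = 0.04936+1.195j
Source currents: i(V1)=-0.7153-0.4616j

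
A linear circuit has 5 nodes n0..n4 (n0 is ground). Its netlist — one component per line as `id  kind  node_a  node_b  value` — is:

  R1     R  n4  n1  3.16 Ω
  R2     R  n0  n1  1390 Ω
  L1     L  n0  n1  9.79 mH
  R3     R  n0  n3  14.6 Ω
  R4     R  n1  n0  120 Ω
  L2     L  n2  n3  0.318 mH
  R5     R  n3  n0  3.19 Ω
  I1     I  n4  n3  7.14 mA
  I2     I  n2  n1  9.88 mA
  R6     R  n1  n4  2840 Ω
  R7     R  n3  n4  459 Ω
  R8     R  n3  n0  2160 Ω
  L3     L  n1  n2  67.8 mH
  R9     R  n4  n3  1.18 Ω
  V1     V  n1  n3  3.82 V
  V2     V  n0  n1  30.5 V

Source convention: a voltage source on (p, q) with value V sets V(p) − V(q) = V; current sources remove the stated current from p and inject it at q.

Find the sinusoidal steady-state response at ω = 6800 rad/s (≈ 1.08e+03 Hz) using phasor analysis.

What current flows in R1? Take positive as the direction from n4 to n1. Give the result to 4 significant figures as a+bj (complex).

-0.8825+0.000j A

MNA unknowns: 4 node voltages V₁..V_4 plus 2 source currents (V1, V2)
R1: Y=0.3165+0.000j on G[4,1]
R2: Y=0.0007194+0.000j on G[0,1]
L1: Y=0.000-0.01502j on G[0,1]
R3: Y=0.06849+0.000j on G[0,3]
R4: Y=0.008333+0.000j on G[1,0]
L2: Y=0.000-0.4624j on G[2,3]
R5: Y=0.3135+0.000j on G[3,0]
I1: z[4]−=0.00714, z[3]+=0.00714
I2: z[2]−=0.00988, z[1]+=0.00988
R6: Y=0.0003521+0.000j on G[1,4]
R7: Y=0.002179+0.000j on G[3,4]
R8: Y=0.0004630+0.000j on G[3,0]
L3: Y=0.000-0.002169j on G[1,2]
R9: Y=0.8475+0.000j on G[4,3]
V1: row V1−V3=3.82, i_V1 at 1,3
V2: row V0−V1=30.5, i_V2 at 0,1
solve → V1=-30.50+0.000j, V2=-34.30-0.02126j, V3=-34.32+0.000j, V4=-33.29+0.000j
aux → i_V1=-14.00+0.008247j, i_V2=-13.40+0.4582j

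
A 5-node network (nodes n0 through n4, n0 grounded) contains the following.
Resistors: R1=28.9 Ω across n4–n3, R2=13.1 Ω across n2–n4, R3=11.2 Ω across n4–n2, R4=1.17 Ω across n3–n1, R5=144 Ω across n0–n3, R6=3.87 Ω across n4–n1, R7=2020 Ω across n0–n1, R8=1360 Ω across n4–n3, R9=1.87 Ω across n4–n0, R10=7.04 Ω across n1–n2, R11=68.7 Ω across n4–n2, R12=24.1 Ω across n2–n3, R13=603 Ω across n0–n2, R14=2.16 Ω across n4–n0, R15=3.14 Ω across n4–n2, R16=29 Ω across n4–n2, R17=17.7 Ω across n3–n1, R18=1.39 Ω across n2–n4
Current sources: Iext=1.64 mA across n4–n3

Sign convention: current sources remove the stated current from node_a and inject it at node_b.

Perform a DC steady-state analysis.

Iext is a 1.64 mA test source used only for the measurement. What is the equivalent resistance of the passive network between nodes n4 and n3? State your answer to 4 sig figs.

R_eq = 2.871 Ω

Element admittances at DC:
  Y(R1) = 0.03460 S between n4,n3
  Y(R2) = 0.07634 S between n2,n4
  Y(R3) = 0.08929 S between n4,n2
  Y(R4) = 0.8547 S between n3,n1
  Y(R5) = 0.006944 S between n0,n3
  Y(R6) = 0.2584 S between n4,n1
  Y(R7) = 0.0004950 S between n0,n1
  Y(R8) = 0.0007353 S between n4,n3
  Y(R9) = 0.5348 S between n4,n0
  Y(R10) = 0.1420 S between n1,n2
  Y(R11) = 0.01456 S between n4,n2
  Y(R12) = 0.04149 S between n2,n3
  Y(R13) = 0.001658 S between n0,n2
  Y(R14) = 0.4630 S between n4,n0
  Y(R15) = 0.3185 S between n4,n2
  Y(R16) = 0.03448 S between n4,n2
  Y(R17) = 0.05650 S between n3,n1
  Y(R18) = 0.7194 S between n2,n4
  Iext: injects 0.00164 A into n3 (from n4)
Assemble and solve the 4×4 MNA system:
  V(n1)=0.003285  V(n2)=0.0004290  V(n3)=0.004673  V(n4)=-3.487e-05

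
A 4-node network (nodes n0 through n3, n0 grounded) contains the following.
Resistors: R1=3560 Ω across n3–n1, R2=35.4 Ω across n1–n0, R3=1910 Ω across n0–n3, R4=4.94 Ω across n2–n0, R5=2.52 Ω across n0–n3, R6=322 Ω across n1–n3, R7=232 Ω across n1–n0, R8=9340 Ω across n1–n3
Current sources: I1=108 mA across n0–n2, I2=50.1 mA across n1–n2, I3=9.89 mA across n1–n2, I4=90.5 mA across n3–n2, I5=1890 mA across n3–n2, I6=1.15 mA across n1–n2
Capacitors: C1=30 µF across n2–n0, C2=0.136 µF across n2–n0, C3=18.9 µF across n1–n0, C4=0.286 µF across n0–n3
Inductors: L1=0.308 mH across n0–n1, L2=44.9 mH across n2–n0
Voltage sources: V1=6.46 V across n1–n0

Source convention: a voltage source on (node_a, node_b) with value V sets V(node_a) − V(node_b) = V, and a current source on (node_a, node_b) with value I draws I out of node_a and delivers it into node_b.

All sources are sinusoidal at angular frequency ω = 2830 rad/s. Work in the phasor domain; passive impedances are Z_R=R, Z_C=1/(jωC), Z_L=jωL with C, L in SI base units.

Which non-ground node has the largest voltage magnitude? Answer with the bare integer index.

Apply KCL at each of the 3 non-ground nodes and solve the resulting linear system.
Node n1: branches {R1, R2, I2, I3, L1, R6, R7, C3, R8, I6, V1} → V_1 = 6.460+0.000j
Node n2: branches {I1, I2, R4, I3, C1, C2, I4, L2, I5, I6} → V_2 = 9.264-3.543j
Node n3: branches {R1, R3, R5, I4, R6, I5, R8, C4} → V_3 = -4.885+0.009863j
Source currents: i(V1)=-0.3111+7.066j

2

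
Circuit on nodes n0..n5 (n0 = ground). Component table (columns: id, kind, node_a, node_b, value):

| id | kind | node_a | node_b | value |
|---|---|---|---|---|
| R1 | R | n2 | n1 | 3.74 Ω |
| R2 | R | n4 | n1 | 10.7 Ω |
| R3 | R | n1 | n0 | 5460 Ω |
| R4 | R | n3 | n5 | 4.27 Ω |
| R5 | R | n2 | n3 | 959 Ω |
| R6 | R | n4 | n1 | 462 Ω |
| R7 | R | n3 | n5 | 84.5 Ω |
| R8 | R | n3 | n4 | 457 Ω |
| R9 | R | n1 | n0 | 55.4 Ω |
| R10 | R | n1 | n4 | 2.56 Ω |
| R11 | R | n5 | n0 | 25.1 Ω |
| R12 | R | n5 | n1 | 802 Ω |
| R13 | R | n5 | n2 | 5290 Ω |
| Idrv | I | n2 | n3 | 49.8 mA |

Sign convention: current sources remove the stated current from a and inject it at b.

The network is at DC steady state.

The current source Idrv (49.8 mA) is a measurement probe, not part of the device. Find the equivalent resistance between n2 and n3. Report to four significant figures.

R_eq = 64.10 Ω

MNA unknowns: 5 node voltages V₁..V_5
R1: Y=0.2674 on G[2,1]
R2: Y=0.09346 on G[4,1]
R3: Y=0.0001832 on G[1,0]
R4: Y=0.2342 on G[3,5]
R5: Y=0.001043 on G[2,3]
R6: Y=0.002165 on G[4,1]
R7: Y=0.01183 on G[3,5]
R8: Y=0.002188 on G[3,4]
R9: Y=0.01805 on G[1,0]
R10: Y=0.3906 on G[1,4]
R11: Y=0.03984 on G[5,0]
R12: Y=0.001247 on G[5,1]
R13: Y=0.0001890 on G[5,2]
Idrv: z[2]−=0.0498, z[3]+=0.0498
solve → V1=-1.961, V2=-2.133, V3=1.060, V4=-1.947, V5=0.8974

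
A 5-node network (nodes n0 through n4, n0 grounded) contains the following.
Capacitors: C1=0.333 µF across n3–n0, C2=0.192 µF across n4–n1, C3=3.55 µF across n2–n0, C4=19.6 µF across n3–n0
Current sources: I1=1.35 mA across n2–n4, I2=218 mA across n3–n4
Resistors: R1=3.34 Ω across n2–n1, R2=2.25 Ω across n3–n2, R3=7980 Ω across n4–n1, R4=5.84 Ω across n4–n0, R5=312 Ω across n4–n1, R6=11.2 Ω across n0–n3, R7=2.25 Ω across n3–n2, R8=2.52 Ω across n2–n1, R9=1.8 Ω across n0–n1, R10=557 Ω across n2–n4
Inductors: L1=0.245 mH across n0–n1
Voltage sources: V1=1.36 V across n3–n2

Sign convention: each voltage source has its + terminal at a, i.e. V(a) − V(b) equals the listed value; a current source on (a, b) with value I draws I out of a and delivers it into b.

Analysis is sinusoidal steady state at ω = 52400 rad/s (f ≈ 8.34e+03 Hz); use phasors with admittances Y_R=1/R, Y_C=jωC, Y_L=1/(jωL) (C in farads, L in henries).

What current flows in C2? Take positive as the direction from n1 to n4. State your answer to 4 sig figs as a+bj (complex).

MNA unknowns: 4 node voltages V₁..V_4 plus 1 source current (V1)
C1: Y=0.000+0.01745j on G[3,0]
I1: z[2]−=0.00135, z[4]+=0.00135
R1: Y=0.2994+0.000j on G[2,1]
R2: Y=0.4444+0.000j on G[3,2]
R3: Y=0.0001253+0.000j on G[4,1]
R4: Y=0.1712+0.000j on G[4,0]
R5: Y=0.003205+0.000j on G[4,1]
R6: Y=0.08929+0.000j on G[0,3]
R7: Y=0.4444+0.000j on G[3,2]
C2: Y=0.000+0.01006j on G[4,1]
R8: Y=0.3968+0.000j on G[2,1]
L1: Y=0.000-0.07789j on G[0,1]
I2: z[3]−=0.218, z[4]+=0.218
R9: Y=0.5556+0.000j on G[0,1]
C3: Y=0.000+0.1860j on G[2,0]
R10: Y=0.001795+0.000j on G[2,4]
C4: Y=0.000+1.027j on G[3,0]
V1: row V3−V2=1.36, i_V1 at 3,2
solve → V1=-0.6216-0.07946j, V2=-1.136-0.09978j, V3=0.2243-0.09978j, V4=1.219-0.1075j
aux → i_V1=-1.551-0.2254j

-0.0002822-0.01852j A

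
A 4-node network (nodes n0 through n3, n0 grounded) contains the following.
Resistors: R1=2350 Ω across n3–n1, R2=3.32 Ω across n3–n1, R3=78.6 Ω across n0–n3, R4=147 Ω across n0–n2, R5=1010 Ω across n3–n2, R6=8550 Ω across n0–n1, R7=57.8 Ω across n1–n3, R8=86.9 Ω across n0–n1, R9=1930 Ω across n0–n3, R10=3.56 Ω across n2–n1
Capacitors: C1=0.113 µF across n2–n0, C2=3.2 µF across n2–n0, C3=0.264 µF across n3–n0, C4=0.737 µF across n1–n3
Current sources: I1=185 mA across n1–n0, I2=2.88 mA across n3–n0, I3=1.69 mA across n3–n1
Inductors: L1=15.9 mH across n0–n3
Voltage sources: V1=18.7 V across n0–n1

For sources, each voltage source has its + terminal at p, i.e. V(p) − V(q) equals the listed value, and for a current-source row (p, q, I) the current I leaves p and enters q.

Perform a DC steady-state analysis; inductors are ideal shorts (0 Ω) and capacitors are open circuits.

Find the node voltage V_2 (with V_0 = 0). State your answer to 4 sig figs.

MNA unknowns: 3 node voltages V₁..V_3 plus 2 source currents (L1, V1)
R1: Y=0.0004255 on G[3,1]
R2: Y=0.3012 on G[3,1]
R3: Y=0.01272 on G[0,3]
R4: Y=0.006803 on G[0,2]
C1: Y=0.000 on G[2,0]
C2: Y=0.000 on G[2,0]
I1: z[1]−=0.185, z[0]+=0.185
C3: Y=0.000 on G[3,0]
R5: Y=0.0009901 on G[3,2]
C4: Y=0.000 on G[1,3]
R6: Y=0.0001170 on G[0,1]
R7: Y=0.01730 on G[1,3]
L1: row V0−V3=0, i_L1 at 0,3
R8: Y=0.01151 on G[0,1]
R9: Y=0.0005181 on G[0,3]
I2: z[3]−=0.00288, z[0]+=0.00288
I3: z[3]−=0.00169, z[1]+=0.00169
R10: Y=0.2809 on G[2,1]
V1: row V0−V1=18.7, i_V1 at 0,1
solve → V1=-18.70, V2=-18.20, V3=0.000
aux → i_L1=5.987, i_V1=-6.140

-18.20 V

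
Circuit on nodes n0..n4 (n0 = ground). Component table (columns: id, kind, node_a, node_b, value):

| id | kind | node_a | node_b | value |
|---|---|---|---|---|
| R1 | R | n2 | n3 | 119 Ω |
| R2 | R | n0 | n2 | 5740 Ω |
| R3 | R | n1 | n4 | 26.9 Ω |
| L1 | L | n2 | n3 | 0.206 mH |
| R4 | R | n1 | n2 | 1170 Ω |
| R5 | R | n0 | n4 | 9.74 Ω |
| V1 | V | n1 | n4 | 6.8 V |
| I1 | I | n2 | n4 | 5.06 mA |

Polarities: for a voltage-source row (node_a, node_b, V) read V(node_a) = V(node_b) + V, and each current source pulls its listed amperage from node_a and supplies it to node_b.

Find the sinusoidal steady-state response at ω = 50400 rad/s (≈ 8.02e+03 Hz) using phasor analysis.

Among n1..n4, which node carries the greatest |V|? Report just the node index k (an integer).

1

Apply KCL at each of the 4 non-ground nodes and solve the resulting linear system.
Node n1: branches {R3, R4, V1} → V_1 = 6.799+0.000j
Node n2: branches {R1, R2, L1, R4, I1} → V_2 = 0.7298+0.000j
Node n3: branches {R1, L1} → V_3 = 0.7298+0.000j
Node n4: branches {R3, R5, V1, I1} → V_4 = -0.001238+0.000j
Source currents: i(V1)=-0.2580+0.000j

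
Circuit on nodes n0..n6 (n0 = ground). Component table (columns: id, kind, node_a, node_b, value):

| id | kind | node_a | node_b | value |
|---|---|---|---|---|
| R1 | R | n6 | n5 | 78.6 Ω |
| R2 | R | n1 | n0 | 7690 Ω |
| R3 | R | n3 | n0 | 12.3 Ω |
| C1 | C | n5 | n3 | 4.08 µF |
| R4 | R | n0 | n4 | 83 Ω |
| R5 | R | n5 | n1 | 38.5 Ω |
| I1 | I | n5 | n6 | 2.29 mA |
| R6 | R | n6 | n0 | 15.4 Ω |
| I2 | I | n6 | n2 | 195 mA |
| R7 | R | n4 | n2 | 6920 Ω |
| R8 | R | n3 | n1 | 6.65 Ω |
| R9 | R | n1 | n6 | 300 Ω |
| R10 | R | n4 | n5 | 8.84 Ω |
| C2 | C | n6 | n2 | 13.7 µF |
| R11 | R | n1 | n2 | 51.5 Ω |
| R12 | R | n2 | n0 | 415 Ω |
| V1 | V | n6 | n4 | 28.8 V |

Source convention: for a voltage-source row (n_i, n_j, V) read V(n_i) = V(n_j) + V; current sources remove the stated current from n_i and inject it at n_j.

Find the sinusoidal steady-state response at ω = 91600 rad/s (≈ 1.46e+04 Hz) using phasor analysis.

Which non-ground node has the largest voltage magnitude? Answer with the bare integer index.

Apply KCL at each of the 6 non-ground nodes and solve the resulting linear system.
Node n1: branches {R2, R5, R8, R9, R11} → V_1 = -4.796-0.2900j
Node n2: branches {I2, R7, C2, R11, R12} → V_2 = 11.35+0.9184j
Node n3: branches {R3, C1, R8} → V_3 = -6.829-0.7832j
Node n4: branches {R4, R7, R10, V1} → V_4 = -17.43+0.7988j
Node n5: branches {R1, C1, R5, I1, R10} → V_5 = -7.198+1.520j
Node n6: branches {R1, I1, R6, I2, R9, C2, V1} → V_6 = 11.37+0.7988j
Source currents: i(V1)=-1.371-0.07202j

4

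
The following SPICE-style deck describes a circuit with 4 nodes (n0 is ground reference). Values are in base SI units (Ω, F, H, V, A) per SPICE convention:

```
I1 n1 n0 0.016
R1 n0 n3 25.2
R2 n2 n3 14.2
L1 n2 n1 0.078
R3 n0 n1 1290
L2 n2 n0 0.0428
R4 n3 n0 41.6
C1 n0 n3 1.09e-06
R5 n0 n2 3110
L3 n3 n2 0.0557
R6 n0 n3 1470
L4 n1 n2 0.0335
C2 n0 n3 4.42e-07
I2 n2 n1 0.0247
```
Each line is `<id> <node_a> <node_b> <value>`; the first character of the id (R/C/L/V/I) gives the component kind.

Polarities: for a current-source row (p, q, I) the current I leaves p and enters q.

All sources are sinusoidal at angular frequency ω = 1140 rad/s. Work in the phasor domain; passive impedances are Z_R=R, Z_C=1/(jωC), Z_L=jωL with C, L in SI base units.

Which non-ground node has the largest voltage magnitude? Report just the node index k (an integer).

2

Apply KCL at each of the 3 non-ground nodes and solve the resulting linear system.
Node n1: branches {I1, L1, R3, L4, I2} → V_1 = -0.3108+0.02560j
Node n2: branches {R2, L1, L2, R5, L3, L4, I2} → V_2 = -0.3113-0.2133j
Node n3: branches {R1, R2, R4, C1, L3, R6, C2} → V_3 = -0.1778-0.09350j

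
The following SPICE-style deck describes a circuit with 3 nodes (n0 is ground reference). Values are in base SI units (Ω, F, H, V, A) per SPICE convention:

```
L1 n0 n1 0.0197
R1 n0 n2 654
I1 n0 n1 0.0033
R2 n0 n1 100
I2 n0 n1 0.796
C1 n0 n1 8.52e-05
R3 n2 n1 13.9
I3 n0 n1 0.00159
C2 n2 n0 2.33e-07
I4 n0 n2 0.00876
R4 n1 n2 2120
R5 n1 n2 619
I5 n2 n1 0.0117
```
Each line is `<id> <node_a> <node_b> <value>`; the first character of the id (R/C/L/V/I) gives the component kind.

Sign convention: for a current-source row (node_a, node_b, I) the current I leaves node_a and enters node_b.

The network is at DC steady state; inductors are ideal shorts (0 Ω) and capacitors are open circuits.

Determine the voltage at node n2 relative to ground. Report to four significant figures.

-0.03891 V

MNA unknowns: 2 node voltages V₁..V_2 plus 1 source current (L1)
L1: row V0−V1=0, i_L1 at 0,1
R1: Y=0.001529 on G[0,2]
I1: z[0]−=0.0033, z[1]+=0.0033
R2: Y=0.01000 on G[0,1]
I2: z[0]−=0.796, z[1]+=0.796
C1: Y=0.000 on G[0,1]
R3: Y=0.07194 on G[2,1]
I3: z[0]−=0.00159, z[1]+=0.00159
C2: Y=0.000 on G[2,0]
I4: z[0]−=0.00876, z[2]+=0.00876
R4: Y=0.0004717 on G[1,2]
R5: Y=0.001616 on G[1,2]
I5: z[2]−=0.0117, z[1]+=0.0117
solve → V1=0.000, V2=-0.03891
aux → i_L1=-0.8097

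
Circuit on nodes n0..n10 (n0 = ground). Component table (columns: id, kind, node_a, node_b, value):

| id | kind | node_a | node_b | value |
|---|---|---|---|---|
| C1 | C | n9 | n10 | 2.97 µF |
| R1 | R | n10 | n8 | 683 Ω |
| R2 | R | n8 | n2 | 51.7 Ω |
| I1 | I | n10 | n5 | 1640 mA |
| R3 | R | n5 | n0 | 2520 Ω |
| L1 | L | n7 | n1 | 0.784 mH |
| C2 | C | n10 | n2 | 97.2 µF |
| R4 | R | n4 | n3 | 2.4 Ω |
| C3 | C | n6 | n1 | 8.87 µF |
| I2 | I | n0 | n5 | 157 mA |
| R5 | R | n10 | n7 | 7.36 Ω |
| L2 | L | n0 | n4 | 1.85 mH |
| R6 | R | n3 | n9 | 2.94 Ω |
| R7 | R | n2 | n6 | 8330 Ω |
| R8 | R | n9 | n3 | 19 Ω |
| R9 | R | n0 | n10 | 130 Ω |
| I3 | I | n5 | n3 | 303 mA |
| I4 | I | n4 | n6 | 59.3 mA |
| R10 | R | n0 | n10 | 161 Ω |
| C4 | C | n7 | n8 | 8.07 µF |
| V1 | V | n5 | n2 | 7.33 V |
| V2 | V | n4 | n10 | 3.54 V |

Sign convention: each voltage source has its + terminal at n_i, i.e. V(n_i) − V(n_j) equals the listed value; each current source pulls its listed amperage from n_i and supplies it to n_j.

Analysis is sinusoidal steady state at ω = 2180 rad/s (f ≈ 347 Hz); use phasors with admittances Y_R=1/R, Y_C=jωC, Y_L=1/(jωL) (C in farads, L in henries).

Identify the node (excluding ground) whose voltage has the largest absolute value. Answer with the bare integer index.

MNA unknowns: 10 node voltages V₁..V_10 plus 2 source currents (V1, V2)
C1: Y=0.000+0.006475j on G[9,10]
R1: Y=0.001464+0.000j on G[10,8]
R2: Y=0.01934+0.000j on G[8,2]
I1: z[10]−=1.64, z[5]+=1.64
R3: Y=0.0003968+0.000j on G[5,0]
L1: Y=0.000-0.5851j on G[7,1]
C2: Y=0.000+0.2119j on G[10,2]
R4: Y=0.4167+0.000j on G[4,3]
C3: Y=0.000+0.01934j on G[6,1]
I2: z[0]−=0.157, z[5]+=0.157
R5: Y=0.1359+0.000j on G[10,7]
L2: Y=0.000-0.2480j on G[0,4]
R6: Y=0.3401+0.000j on G[3,9]
R7: Y=0.0001200+0.000j on G[2,6]
R8: Y=0.05263+0.000j on G[9,3]
R9: Y=0.007692+0.000j on G[0,10]
I3: z[5]−=0.303, z[3]+=0.303
I4: z[4]−=0.0593, z[6]+=0.0593
R10: Y=0.006211+0.000j on G[0,10]
C4: Y=0.000+0.01759j on G[7,8]
V1: row V5−V2=7.33, i_V1 at 5,2
V2: row V4−V10=3.54, i_V2 at 4,10
solve → V1=-2.657+0.5024j, V2=-3.197-5.974j, V3=0.7617+0.7568j, V4=0.03659+0.8230j, V5=4.133-5.974j, V6=-2.678-2.561j, V7=-2.658+0.4012j, V8=-5.892-2.761j, V9=0.7594+0.6865j, V10=-3.503+0.8230j
aux → i_V1=1.492+0.002371j, i_V2=0.03875-0.01853j

5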